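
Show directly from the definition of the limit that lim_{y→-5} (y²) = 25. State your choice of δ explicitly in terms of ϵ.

δ = min(1, ϵ/11)

Fix ϵ > 0. We seek δ > 0 with 0 < |y + 5| < δ ⇒ |y² − 25| < ϵ.
Factor: y² − 25 = (y + 5)(y - 5), so |y² − 25| = |y + 5|·|y - 5|.
Impose δ ≤ 1 so that |y| < 6; then |y - 5| ≤ 11.
Hence |y² − 25| ≤ 11|y + 5|, which is < ϵ once |y + 5| < ϵ/11.
Take δ = min(1, ϵ/11). If 0 < |y + 5| < δ then both bounds hold and |y² − 25| ≤ 11|y + 5| < 11·(ϵ/11) = ϵ.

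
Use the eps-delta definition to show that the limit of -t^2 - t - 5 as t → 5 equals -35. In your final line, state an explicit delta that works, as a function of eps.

Fix eps > 0. We want delta > 0 such that 0 < |t − 5| < delta implies |(-t^2 - t - 5) + 35| < eps.
(-t^2 - t - 5) + 35 = -t^2 - t + 30 = (t − 5)(-t - 6).
So |(-t^2 - t - 5) + 35| = |t − 5|·|-t - 6|.
Assume first that |t − 5| < 2, so |t| < 7. Then |-t - 6| ≤ 7 + 6 = 13.
Hence |(-t^2 - t - 5) + 35| ≤ 13|t − 5| < eps provided |t − 5| < eps/13.
Take delta = min(2, eps/13). Then 0 < |t − 5| < delta gives both |t − 5| < 2 and |t − 5| < eps/13, so |(-t^2 - t - 5) + 35| < eps.

delta = min(2, eps/13)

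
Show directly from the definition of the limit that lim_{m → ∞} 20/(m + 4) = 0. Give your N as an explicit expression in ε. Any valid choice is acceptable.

N = 20/ε

Let ε > 0 be given. For m ≥ 1, |20/(m + 4) − 0| = 20/(m + 4) ≤ 20/m.
We need 20/m < ε, i.e. m > 20/ε.
Take N = 20/ε. If m > N then |20/(m + 4)| ≤ 20/m < ε.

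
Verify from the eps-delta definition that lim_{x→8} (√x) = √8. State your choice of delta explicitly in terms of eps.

delta = min(8, √8·eps)

Let eps > 0 be given. We want delta > 0 such that 0 < |x − 8| < delta implies |√x − √8| < eps.
Rationalise: √x − √8 = (x − 8)/(√x + √8), so |√x − √8| = |x − 8|/(√x + √8).
Restrict delta ≤ 8 so that |x − 8| < 8 forces x > 0, and then √x + √8 > √8.
Hence |√x − √8| < |x − 8|/√8, which is < eps once |x − 8| < √8·eps.
Take delta = min(8, √8·eps). If 0 < |x − 8| < delta then x > 0 and |√x − √8| < |x − 8|/√8 < eps.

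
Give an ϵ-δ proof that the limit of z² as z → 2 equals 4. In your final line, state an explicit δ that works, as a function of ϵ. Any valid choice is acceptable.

δ = min(1, ϵ/5)

Fix ϵ > 0. We seek δ > 0 with 0 < |z − 2| < δ ⇒ |z² − 4| < ϵ.
Factor: z² − 4 = (z − 2)(z + 2), so |z² − 4| = |z − 2|·|z + 2|.
Restrict δ ≤ 1. Then |z − 2| < 1 gives |z| < 3, so by the triangle inequality |z + 2| ≤ 3 + 2 = 5.
Hence |z² − 4| ≤ 5|z − 2|, which is < ϵ once |z − 2| < ϵ/5.
Take δ = min(1, ϵ/5). If 0 < |z − 2| < δ then both bounds hold and |z² − 4| ≤ 5|z − 2| < 5·(ϵ/5) = ϵ.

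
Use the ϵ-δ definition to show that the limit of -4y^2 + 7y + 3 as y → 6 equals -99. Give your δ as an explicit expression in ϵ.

δ = min(1, ϵ/45)

Let ϵ > 0. We want δ > 0 such that 0 < |y − 6| < δ implies |(-4y^2 + 7y + 3) + 99| < ϵ.
(-4y^2 + 7y + 3) + 99 = -4y^2 + 7y + 102 = (y − 6)(-4y - 17).
So |(-4y^2 + 7y + 3) + 99| = |y − 6|·|-4y - 17|.
Require δ ≤ 1. Then |y − 6| < 1 gives |y| < 7, and by the triangle inequality |-4y - 17| ≤ 4·7 + 17 = 45.
Hence |(-4y^2 + 7y + 3) + 99| ≤ 45|y − 6| < ϵ provided |y − 6| < ϵ/45.
Choosing δ = min(1, ϵ/45) ensures both conditions, hence |(-4y^2 + 7y + 3) + 99| < ϵ.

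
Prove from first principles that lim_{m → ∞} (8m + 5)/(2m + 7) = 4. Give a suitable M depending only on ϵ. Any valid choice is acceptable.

M = (23/2)/ϵ

Let ϵ > 0. For m ≥ 1, |(8m + 5)/(2m + 7) − 4| = |-46|/(2(2m + 7)) = 46/(2(2m + 7)).
Since 2m + 7 ≥ 2m for m ≥ 1, this is ≤ 46/(2·2m) = (23/2)/m.
So |(8m + 5)/(2m + 7) − 4| < ϵ whenever m > (23/2)/ϵ.
Take M = (23/2)/ϵ. If m > M then |(8m + 5)/(2m + 7) − 4| ≤ (23/2)/m < ϵ.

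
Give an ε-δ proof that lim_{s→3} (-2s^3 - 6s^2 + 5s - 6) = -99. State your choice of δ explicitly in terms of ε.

Let ε > 0. We want δ > 0 such that 0 < |s − 3| < δ implies |(-2s^3 - 6s^2 + 5s - 6) + 99| < ε.
(-2s^3 - 6s^2 + 5s - 6) + 99 = -2s^3 - 6s^2 + 5s + 93 = (s − 3)(-2s^2 - 12s - 31).
So |(-2s^3 - 6s^2 + 5s - 6) + 99| = |s − 3|·|-2s^2 - 12s - 31|.
Require δ ≤ 1. Then |s − 3| < 1 gives |s| < 4, and by the triangle inequality |-2s^2 - 12s - 31| ≤ 2·4^2 + 12·4 + 31 = 111.
Hence |(-2s^3 - 6s^2 + 5s - 6) + 99| ≤ 111|s − 3| < ε provided |s − 3| < ε/111.
Take δ = min(1, ε/111). Then 0 < |s − 3| < δ gives both |s − 3| < 1 and |s − 3| < ε/111, so |(-2s^3 - 6s^2 + 5s - 6) + 99| < ε.

δ = min(1, ε/111)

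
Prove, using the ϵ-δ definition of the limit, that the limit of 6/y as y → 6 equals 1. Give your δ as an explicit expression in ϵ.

Fix ϵ > 0. We seek δ > 0 such that 0 < |y − 6| < δ implies |6/y − 1| < ϵ.
|6/y − 1| = 6·|6 − y|/(6·|y|) = 6|y − 6|/(6|y|).
Restrict δ ≤ 3. Then |y − 6| < 3 gives |y| > 3, so 6|y| > 18.
Then |6/y − 1| < 6|y − 6|/18, which is < ϵ when |y − 6| < 3ϵ.
Take δ = min(3, 3ϵ). Then 0 < |y − 6| < δ gives both |y − 6| < 3 and |y − 6| < 3ϵ, so |6/y − 1| < ϵ.

δ = min(3, 3ϵ)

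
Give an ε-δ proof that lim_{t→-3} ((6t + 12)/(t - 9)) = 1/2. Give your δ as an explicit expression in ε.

Let ε > 0. We want δ > 0 with 0 < |t + 3| < δ ⇒ |(6t + 12)/(t - 9) − (1/2)| < ε.
Combining over a common denominator, (6t + 12)/(t - 9) − (1/2) = [(6t + 12)·(-12) − (-6)·(t - 9)] / [(-12)·(t - 9)] = -66(t + 3) / ((-12)(t - 9)).
So |(6t + 12)/(t - 9) − (1/2)| = 66|t + 3| / (12·|t − 9|).
Restrict δ ≤ 6. Then |t + 3| < 6 gives |t − 9| = |(t + 3) + (-12)| ≥ 12 − 6 = 6.
Hence |(6t + 12)/(t - 9) − (1/2)| < 66|t + 3|/(12·6) = (11/12)|t + 3|, which is < ε once |t + 3| < (12/11)ε.
Take δ = min(6, (12/11)ε). Then 0 < |t + 3| < δ forces both bounds, so |(6t + 12)/(t - 9) − (1/2)| < ε.

δ = min(6, (12/11)ε)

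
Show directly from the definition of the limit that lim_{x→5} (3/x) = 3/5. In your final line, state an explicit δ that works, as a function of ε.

δ = min(5/2, (25/6)ε)

Let ε > 0. We seek δ > 0 such that 0 < |x − 5| < δ implies |3/x − (3/5)| < ε.
|3/x − (3/5)| = 3·|5 − x|/(5·|x|) = 3|x − 5|/(5|x|).
Require δ ≤ 5/2 so that |x| > 5 − 5/2 = 5/2, hence 5|x| > 25/2.
Then |3/x − (3/5)| < 3|x − 5|/(25/2), which is < ε when |x − 5| < (25/6)ε.
Take δ = min(5/2, (25/6)ε). Then 0 < |x − 5| < δ gives both |x − 5| < 5/2 and |x − 5| < (25/6)ε, so |3/x − (3/5)| < ε.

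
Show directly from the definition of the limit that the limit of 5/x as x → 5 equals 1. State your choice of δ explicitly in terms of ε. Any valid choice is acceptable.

δ = min(5/2, (5/2)ε)

Suppose ε > 0. We seek δ > 0 such that 0 < |x − 5| < δ implies |5/x − 1| < ε.
|5/x − 1| = 5·|5 − x|/(5·|x|) = 5|x − 5|/(5|x|).
Require δ ≤ 5/2 so that |x| > 5 − 5/2 = 5/2, hence 5|x| > 25/2.
Then |5/x − 1| < 5|x − 5|/(25/2), which is < ε when |x − 5| < (5/2)ε.
Take δ = min(5/2, (5/2)ε). Then 0 < |x − 5| < δ gives both |x − 5| < 5/2 and |x − 5| < (5/2)ε, so |5/x − 1| < ε.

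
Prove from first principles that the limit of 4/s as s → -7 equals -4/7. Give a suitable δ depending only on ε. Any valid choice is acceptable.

δ = min(7/2, (49/8)ε)

Let ε > 0. We seek δ > 0 such that 0 < |s + 7| < δ implies |4/s + 4/7| < ε.
|4/s + 4/7| = 4·|-7 − s|/(7·|s|) = 4|s + 7|/(7|s|).
Restrict δ ≤ 7/2. Then |s + 7| < 7/2 gives |s| > 7/2, so 7|s| > 49/2.
Then |4/s + 4/7| < 4|s + 7|/(49/2), which is < ε when |s + 7| < (49/8)ε.
Take δ = min(7/2, (49/8)ε). Then 0 < |s + 7| < δ gives both |s + 7| < 7/2 and |s + 7| < (49/8)ε, so |4/s + 4/7| < ε.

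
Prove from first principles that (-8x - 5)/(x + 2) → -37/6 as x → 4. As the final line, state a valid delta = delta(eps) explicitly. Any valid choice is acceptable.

delta = min(3, (18/11)eps)

Let eps > 0 be given. We want delta > 0 with 0 < |x − 4| < delta ⇒ |(-8x - 5)/(x + 2) + 37/6| < eps.
Combining over a common denominator, (-8x - 5)/(x + 2) + 37/6 = [(-8x - 5)·6 − (-37)·(x + 2)] / [6·(x + 2)] = -11(x − 4) / (6(x + 2)).
So |(-8x - 5)/(x + 2) + 37/6| = 11|x − 4| / (6·|x + 2|).
Require delta ≤ 3, so |x + 2| ≥ |6| − |x − 4| > 6 − 3 = 3.
Hence |(-8x - 5)/(x + 2) + 37/6| < 11|x − 4|/(6·3) = (11/18)|x − 4|, which is < eps once |x − 4| < (18/11)eps.
Take delta = min(3, (18/11)eps). Then 0 < |x − 4| < delta forces both bounds, so |(-8x - 5)/(x + 2) + 37/6| < eps.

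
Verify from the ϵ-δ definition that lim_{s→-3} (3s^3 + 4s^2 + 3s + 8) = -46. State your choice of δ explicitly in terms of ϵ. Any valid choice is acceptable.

Let ϵ > 0 be given. We want δ > 0 such that 0 < |s + 3| < δ implies |(3s^3 + 4s^2 + 3s + 8) + 46| < ϵ.
(3s^3 + 4s^2 + 3s + 8) + 46 = 3s^3 + 4s^2 + 3s + 54 = (s + 3)(3s^2 - 5s + 18).
So |(3s^3 + 4s^2 + 3s + 8) + 46| = |s + 3|·|3s^2 - 5s + 18|.
Assume first that |s + 3| < 1, so |s| < 4. Then |3s^2 - 5s + 18| ≤ 3·4^2 + 5·4 + 18 = 86.
Hence |(3s^3 + 4s^2 + 3s + 8) + 46| ≤ 86|s + 3| < ϵ provided |s + 3| < ϵ/86.
Choosing δ = min(1, ϵ/86) ensures both conditions, hence |(3s^3 + 4s^2 + 3s + 8) + 46| < ϵ.

δ = min(1, ϵ/86)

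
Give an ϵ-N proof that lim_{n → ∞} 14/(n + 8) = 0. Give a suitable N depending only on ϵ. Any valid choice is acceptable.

Let ϵ > 0. For n ≥ 1, |14/(n + 8) − 0| = 14/(n + 8) ≤ 14/n.
We need 14/n < ϵ, i.e. n > 14/ϵ.
Take N = 14/ϵ. If n > N then |14/(n + 8)| ≤ 14/n < ϵ.

N = 14/ϵ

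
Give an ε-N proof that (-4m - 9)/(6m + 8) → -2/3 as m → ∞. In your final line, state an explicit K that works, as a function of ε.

K = (11/18)/ε

Suppose ε > 0. For m ≥ 1, |(-4m - 9)/(6m + 8) + 2/3| = |-22|/(6(6m + 8)) = 22/(6(6m + 8)).
Since 6m + 8 ≥ 6m for m ≥ 1, this is ≤ 22/(6·6m) = (11/18)/m.
So |(-4m - 9)/(6m + 8) + 2/3| < ε whenever m > (11/18)/ε.
Take K = (11/18)/ε. If m > K then |(-4m - 9)/(6m + 8) + 2/3| ≤ (11/18)/m < ε.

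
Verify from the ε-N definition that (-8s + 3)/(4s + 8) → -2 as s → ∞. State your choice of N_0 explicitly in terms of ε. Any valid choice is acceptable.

Fix ε > 0. We seek N_0 > 0 such that s > N_0 implies |(-8s + 3)/(4s + 8) + 2| < ε.
(-8s + 3)/(4s + 8) + 2 = (4(-8s + 3) − (-8)(4s + 8)) / (4(4s + 8)) = 76/(4(4s + 8)).
For s > 0 we have 4s + 8 > 4s, so |(-8s + 3)/(4s + 8) + 2| = 76/(4(4s + 8)) < 76/(4·4s) = (19/4)/s.
Thus |(-8s + 3)/(4s + 8) + 2| < ε whenever s > (19/4)/ε.
Take N_0 = (19/4)/ε. If s > N_0 then |(-8s + 3)/(4s + 8) + 2| < (19/4)/s < ε.

N_0 = (19/4)/ε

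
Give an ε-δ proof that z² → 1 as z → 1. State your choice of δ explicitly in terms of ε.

δ = min(1, ε/3)

Fix ε > 0. We seek δ > 0 with 0 < |z − 1| < δ ⇒ |z² − 1| < ε.
Factor: z² − 1 = (z − 1)(z + 1), so |z² − 1| = |z − 1|·|z + 1|.
Impose δ ≤ 1 so that |z| < 2; then |z + 1| ≤ 3.
Hence |z² − 1| ≤ 3|z − 1|, which is < ε once |z − 1| < ε/3.
Take δ = min(1, ε/3). If 0 < |z − 1| < δ then both bounds hold and |z² − 1| ≤ 3|z − 1| < 3·(ε/3) = ε.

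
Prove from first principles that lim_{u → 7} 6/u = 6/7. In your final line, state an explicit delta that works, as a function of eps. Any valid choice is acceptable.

Suppose eps > 0. We seek delta > 0 such that 0 < |u − 7| < delta implies |6/u − (6/7)| < eps.
|6/u − (6/7)| = 6·|7 − u|/(7·|u|) = 6|u − 7|/(7|u|).
Require delta ≤ 7/2 so that |u| > 7 − 7/2 = 7/2, hence 7|u| > 49/2.
Then |6/u − (6/7)| < 6|u − 7|/(49/2), which is < eps when |u − 7| < (49/12)eps.
Take delta = min(7/2, (49/12)eps). Then 0 < |u − 7| < delta gives both |u − 7| < 7/2 and |u − 7| < (49/12)eps, so |6/u − (6/7)| < eps.

delta = min(7/2, (49/12)eps)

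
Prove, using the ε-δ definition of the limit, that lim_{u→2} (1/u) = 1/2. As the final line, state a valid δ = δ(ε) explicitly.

Let ε > 0 be given. We seek δ > 0 such that 0 < |u − 2| < δ implies |1/u − (1/2)| < ε.
|1/u − (1/2)| = |2 − u|/(2·|u|) = |u − 2|/(2|u|).
Require δ ≤ 1 so that |u| > 2 − 1 = 1, hence 2|u| > 2.
Then |1/u − (1/2)| < |u − 2|/2, which is < ε when |u − 2| < 2ε.
Take δ = min(1, 2ε). Then 0 < |u − 2| < δ gives both |u − 2| < 1 and |u − 2| < 2ε, so |1/u − (1/2)| < ε.

δ = min(1, 2ε)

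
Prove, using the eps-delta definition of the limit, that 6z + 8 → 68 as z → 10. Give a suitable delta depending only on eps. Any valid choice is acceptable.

delta = eps/6

Let eps > 0 be given. We need delta > 0 so that 0 < |z − 10| < delta implies |(6z + 8) − 68| < eps.
Since (6z + 8) − 68 = 6(z − 10), we have |(6z + 8) − 68| = 6|z − 10|.
So 6|z − 10| < eps exactly when |z − 10| < eps/6.
Take delta = eps/6. If 0 < |z − 10| < delta then |(6z + 8) − 68| = 6|z − 10| < 6·(eps/6) = eps.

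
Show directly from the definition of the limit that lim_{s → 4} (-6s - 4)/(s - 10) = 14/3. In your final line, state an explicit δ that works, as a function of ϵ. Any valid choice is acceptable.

δ = min(3, (9/32)ϵ)

Suppose ϵ > 0. We want δ > 0 with 0 < |s − 4| < δ ⇒ |(-6s - 4)/(s - 10) − (14/3)| < ϵ.
Combining over a common denominator, (-6s - 4)/(s - 10) − (14/3) = [(-6s - 4)·(-6) − (-28)·(s - 10)] / [(-6)·(s - 10)] = 64(s − 4) / ((-6)(s - 10)).
So |(-6s - 4)/(s - 10) − (14/3)| = 64|s − 4| / (6·|s − 10|).
Restrict δ ≤ 3. Then |s − 4| < 3 gives |s − 10| = |(s − 4) + (-6)| ≥ 6 − 3 = 3.
Hence |(-6s - 4)/(s - 10) − (14/3)| < 64|s − 4|/(6·3) = (32/9)|s − 4|, which is < ϵ once |s − 4| < (9/32)ϵ.
Take δ = min(3, (9/32)ϵ). Then 0 < |s − 4| < δ forces both bounds, so |(-6s - 4)/(s - 10) − (14/3)| < ϵ.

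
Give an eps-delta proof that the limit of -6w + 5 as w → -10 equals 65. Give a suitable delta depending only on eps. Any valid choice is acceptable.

delta = eps/6

Suppose eps > 0. We need delta > 0 so that 0 < |w + 10| < delta implies |(-6w + 5) − 65| < eps.
Since (-6w + 5) − 65 = -6(w + 10), we have |(-6w + 5) − 65| = 6|w + 10|.
Thus it suffices that |w + 10| < eps/6.
Take delta = eps/6. If 0 < |w + 10| < delta then |(-6w + 5) − 65| = 6|w + 10| < 6·(eps/6) = eps.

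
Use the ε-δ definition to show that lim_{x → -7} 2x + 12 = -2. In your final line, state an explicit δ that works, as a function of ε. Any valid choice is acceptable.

δ = ε/2

Let ε > 0. We need δ > 0 so that 0 < |x + 7| < δ implies |(2x + 12) + 2| < ε.
|(2x + 12) + 2| = |2x + 14| = 2|x + 7|.
Thus it suffices that |x + 7| < ε/2.
Take δ = ε/2. If 0 < |x + 7| < δ then |(2x + 12) + 2| = 2|x + 7| < 2·(ε/2) = ε.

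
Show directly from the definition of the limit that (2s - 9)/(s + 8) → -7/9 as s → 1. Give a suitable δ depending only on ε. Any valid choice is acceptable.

δ = min(9/2, (81/50)ε)

Fix ε > 0. We want δ > 0 with 0 < |s − 1| < δ ⇒ |(2s - 9)/(s + 8) + 7/9| < ε.
Combining over a common denominator, (2s - 9)/(s + 8) + 7/9 = [(2s - 9)·9 − (-7)·(s + 8)] / [9·(s + 8)] = 25(s − 1) / (9(s + 8)).
So |(2s - 9)/(s + 8) + 7/9| = 25|s − 1| / (9·|s + 8|).
Restrict δ ≤ 9/2. Then |s − 1| < 9/2 gives |s + 8| = |(s − 1) + 9| ≥ 9 − 9/2 = 9/2.
Hence |(2s - 9)/(s + 8) + 7/9| < 25|s − 1|/(9·(9/2)) = (50/81)|s − 1|, which is < ε once |s − 1| < (81/50)ε.
Take δ = min(9/2, (81/50)ε). Then 0 < |s − 1| < δ forces both bounds, so |(2s - 9)/(s + 8) + 7/9| < ε.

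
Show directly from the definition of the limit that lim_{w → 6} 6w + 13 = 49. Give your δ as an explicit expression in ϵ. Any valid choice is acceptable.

Let ϵ > 0. We need δ > 0 so that 0 < |w − 6| < δ implies |(6w + 13) − 49| < ϵ.
|(6w + 13) − 49| = |6w - 36| = 6|w − 6|.
Thus it suffices that |w − 6| < ϵ/6.
Choosing δ = ϵ/6 gives |(6w + 13) − 49| = 6|w − 6| < ϵ whenever |w − 6| < δ.

δ = ϵ/6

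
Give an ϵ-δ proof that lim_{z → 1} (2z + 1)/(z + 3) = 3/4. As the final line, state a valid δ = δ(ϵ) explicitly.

Let ϵ > 0. We want δ > 0 with 0 < |z − 1| < δ ⇒ |(2z + 1)/(z + 3) − (3/4)| < ϵ.
Combining over a common denominator, (2z + 1)/(z + 3) − (3/4) = [(2z + 1)·4 − 3·(z + 3)] / [4·(z + 3)] = 5(z − 1) / (4(z + 3)).
So |(2z + 1)/(z + 3) − (3/4)| = 5|z − 1| / (4·|z + 3|).
Restrict δ ≤ 2. Then |z − 1| < 2 gives |z + 3| = |(z − 1) + 4| ≥ 4 − 2 = 2.
Hence |(2z + 1)/(z + 3) − (3/4)| < 5|z − 1|/(4·2) = (5/8)|z − 1|, which is < ϵ once |z − 1| < (8/5)ϵ.
Take δ = min(2, (8/5)ϵ). Then 0 < |z − 1| < δ forces both bounds, so |(2z + 1)/(z + 3) − (3/4)| < ϵ.

δ = min(2, (8/5)ϵ)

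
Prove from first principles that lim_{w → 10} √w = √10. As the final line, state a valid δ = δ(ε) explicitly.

δ = min(10, √10·ε)

Let ε > 0 be given. We want δ > 0 such that 0 < |w − 10| < δ implies |√w − √10| < ε.
Rationalise: √w − √10 = (w − 10)/(√w + √10), so |√w − √10| = |w − 10|/(√w + √10).
Restrict δ ≤ 10 so that |w − 10| < 10 forces w > 0, and then √w + √10 > √10.
Hence |√w − √10| < |w − 10|/√10, which is < ε once |w − 10| < √10·ε.
Take δ = min(10, √10·ε). If 0 < |w − 10| < δ then w > 0 and |√w − √10| < |w − 10|/√10 < ε.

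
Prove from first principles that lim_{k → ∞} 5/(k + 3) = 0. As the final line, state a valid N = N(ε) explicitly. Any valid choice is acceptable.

N = 5/ε

Suppose ε > 0. For k ≥ 1, |5/(k + 3) − 0| = 5/(k + 3) ≤ 5/k.
We need 5/k < ε, i.e. k > 5/ε.
Take N = 5/ε. If k > N then |5/(k + 3)| ≤ 5/k < ε.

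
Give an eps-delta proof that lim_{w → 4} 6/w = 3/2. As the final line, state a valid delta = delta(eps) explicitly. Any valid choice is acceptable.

delta = min(2, (4/3)eps)

Let eps > 0. We seek delta > 0 such that 0 < |w − 4| < delta implies |6/w − (3/2)| < eps.
|6/w − (3/2)| = 6·|4 − w|/(4·|w|) = 6|w − 4|/(4|w|).
Restrict delta ≤ 2. Then |w − 4| < 2 gives |w| > 2, so 4|w| > 8.
Then |6/w − (3/2)| < 6|w − 4|/8, which is < eps when |w − 4| < (4/3)eps.
Take delta = min(2, (4/3)eps). Then 0 < |w − 4| < delta gives both |w − 4| < 2 and |w − 4| < (4/3)eps, so |6/w − (3/2)| < eps.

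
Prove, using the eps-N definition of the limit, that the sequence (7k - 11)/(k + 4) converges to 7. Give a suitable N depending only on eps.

Let eps > 0. For k ≥ 1, |(7k - 11)/(k + 4) − 7| = |-39|/((k + 4)) = 39/((k + 4)).
Since k + 4 ≥ k for k ≥ 1, this is ≤ 39/(k) = 39/k.
So |(7k - 11)/(k + 4) − 7| < eps whenever k > 39/eps.
Take N = 39/eps. If k > N then |(7k - 11)/(k + 4) − 7| ≤ 39/k < eps.

N = 39/eps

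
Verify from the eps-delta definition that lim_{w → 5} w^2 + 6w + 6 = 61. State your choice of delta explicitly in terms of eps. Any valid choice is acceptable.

Suppose eps > 0. We want delta > 0 such that 0 < |w − 5| < delta implies |(w^2 + 6w + 6) − 61| < eps.
(w^2 + 6w + 6) − 61 = w^2 + 6w - 55 = (w − 5)(w + 11).
So |(w^2 + 6w + 6) − 61| = |w − 5|·|w + 11|.
Assume first that |w − 5| < 2, so |w| < 7. Then |w + 11| ≤ 7 + 11 = 18.
Hence |(w^2 + 6w + 6) − 61| ≤ 18|w − 5| < eps provided |w − 5| < eps/18.
Choosing delta = min(2, eps/18) ensures both conditions, hence |(w^2 + 6w + 6) − 61| < eps.

delta = min(2, eps/18)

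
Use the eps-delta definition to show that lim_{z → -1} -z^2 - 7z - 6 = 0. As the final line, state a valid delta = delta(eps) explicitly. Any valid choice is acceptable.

Let eps > 0 be given. We want delta > 0 such that 0 < |z + 1| < delta implies |(-z^2 - 7z - 6)| < eps.
(-z^2 - 7z - 6) = -z^2 - 7z - 6 = (z + 1)(-z - 6).
So |(-z^2 - 7z - 6)| = |z + 1|·|-z - 6|.
Require delta ≤ 1. Then |z + 1| < 1 gives |z| < 2, and by the triangle inequality |-z - 6| ≤ 2 + 6 = 8.
Hence |(-z^2 - 7z - 6)| ≤ 8|z + 1| < eps provided |z + 1| < eps/8.
Take delta = min(1, eps/8). Then 0 < |z + 1| < delta gives both |z + 1| < 1 and |z + 1| < eps/8, so |(-z^2 - 7z - 6)| < eps.

delta = min(1, eps/8)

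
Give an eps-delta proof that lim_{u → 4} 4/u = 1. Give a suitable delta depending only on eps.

delta = min(2, 2eps)

Fix eps > 0. We seek delta > 0 such that 0 < |u − 4| < delta implies |4/u − 1| < eps.
|4/u − 1| = 4·|4 − u|/(4·|u|) = 4|u − 4|/(4|u|).
Require delta ≤ 2 so that |u| > 4 − 2 = 2, hence 4|u| > 8.
Then |4/u − 1| < 4|u − 4|/8, which is < eps when |u − 4| < 2eps.
Take delta = min(2, 2eps). Then 0 < |u − 4| < delta gives both |u − 4| < 2 and |u − 4| < 2eps, so |4/u − 1| < eps.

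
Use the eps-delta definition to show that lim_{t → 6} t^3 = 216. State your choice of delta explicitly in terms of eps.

delta = min(2, eps/148)

Let eps > 0 be given. We seek delta > 0 with 0 < |t − 6| < delta ⇒ |t^3 − 216| < eps.
Factor: t^3 − 216 = (t − 6)(t^2 + 6t + 36), so |t^3 − 216| = |t − 6|·|t^2 + 6t + 36|.
Impose delta ≤ 2 so that |t| < 8; then |t^2 + 6t + 36| ≤ 148.
Hence |t^3 − 216| ≤ 148|t − 6|, which is < eps once |t − 6| < eps/148.
Take delta = min(2, eps/148). If 0 < |t − 6| < delta then both bounds hold and |t^3 − 216| ≤ 148|t − 6| < 148·(eps/148) = eps.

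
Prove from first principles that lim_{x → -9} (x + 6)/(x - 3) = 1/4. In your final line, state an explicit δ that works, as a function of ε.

δ = min(6, 8ε)

Suppose ε > 0. We want δ > 0 with 0 < |x + 9| < δ ⇒ |(x + 6)/(x - 3) − (1/4)| < ε.
Combining over a common denominator, (x + 6)/(x - 3) − (1/4) = [(x + 6)·(-12) − (-3)·(x - 3)] / [(-12)·(x - 3)] = -9(x + 9) / ((-12)(x - 3)).
So |(x + 6)/(x - 3) − (1/4)| = 9|x + 9| / (12·|x − 3|).
Require δ ≤ 6, so |x − 3| ≥ |-12| − |x + 9| > 12 − 6 = 6.
Hence |(x + 6)/(x - 3) − (1/4)| < 9|x + 9|/(12·6) = (1/8)|x + 9|, which is < ε once |x + 9| < 8ε.
Take δ = min(6, 8ε). Then 0 < |x + 9| < δ forces both bounds, so |(x + 6)/(x - 3) − (1/4)| < ε.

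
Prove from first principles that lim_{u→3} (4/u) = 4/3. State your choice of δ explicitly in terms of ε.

δ = min(3/2, (9/8)ε)

Suppose ε > 0. We seek δ > 0 such that 0 < |u − 3| < δ implies |4/u − (4/3)| < ε.
|4/u − (4/3)| = 4·|3 − u|/(3·|u|) = 4|u − 3|/(3|u|).
Restrict δ ≤ 3/2. Then |u − 3| < 3/2 gives |u| > 3/2, so 3|u| > 9/2.
Then |4/u − (4/3)| < 4|u − 3|/(9/2), which is < ε when |u − 3| < (9/8)ε.
Take δ = min(3/2, (9/8)ε). Then 0 < |u − 3| < δ gives both |u − 3| < 3/2 and |u − 3| < (9/8)ε, so |4/u − (4/3)| < ε.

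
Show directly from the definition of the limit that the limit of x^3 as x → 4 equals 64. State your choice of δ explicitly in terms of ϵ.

Let ϵ > 0. We seek δ > 0 with 0 < |x − 4| < δ ⇒ |x^3 − 64| < ϵ.
Factor: x^3 − 64 = (x − 4)(x^2 + 4x + 16), so |x^3 − 64| = |x − 4|·|x^2 + 4x + 16|.
Impose δ ≤ 2 so that |x| < 6; then |x^2 + 4x + 16| ≤ 76.
Hence |x^3 − 64| ≤ 76|x − 4|, which is < ϵ once |x − 4| < ϵ/76.
Take δ = min(2, ϵ/76). If 0 < |x − 4| < δ then both bounds hold and |x^3 − 64| ≤ 76|x − 4| < 76·(ϵ/76) = ϵ.

δ = min(2, ϵ/76)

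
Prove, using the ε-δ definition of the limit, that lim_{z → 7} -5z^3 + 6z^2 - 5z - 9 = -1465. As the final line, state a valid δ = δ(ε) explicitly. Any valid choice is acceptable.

δ = min(1, ε/760)

Fix ε > 0. We want δ > 0 such that 0 < |z − 7| < δ implies |(-5z^3 + 6z^2 - 5z - 9) + 1465| < ε.
(-5z^3 + 6z^2 - 5z - 9) + 1465 = -5z^3 + 6z^2 - 5z + 1456 = (z − 7)(-5z^2 - 29z - 208).
So |(-5z^3 + 6z^2 - 5z - 9) + 1465| = |z − 7|·|-5z^2 - 29z - 208|.
Assume first that |z − 7| < 1, so |z| < 8. Then |-5z^2 - 29z - 208| ≤ 5·8^2 + 29·8 + 208 = 760.
Hence |(-5z^3 + 6z^2 - 5z - 9) + 1465| ≤ 760|z − 7| < ε provided |z − 7| < ε/760.
Choosing δ = min(1, ε/760) ensures both conditions, hence |(-5z^3 + 6z^2 - 5z - 9) + 1465| < ε.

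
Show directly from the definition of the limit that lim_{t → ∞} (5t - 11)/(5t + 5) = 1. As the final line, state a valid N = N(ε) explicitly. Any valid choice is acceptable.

N = (16/5)/ε

Fix ε > 0. We seek N > 0 such that t > N implies |(5t - 11)/(5t + 5) − 1| < ε.
(5t - 11)/(5t + 5) − 1 = (5(5t - 11) − 5(5t + 5)) / (5(5t + 5)) = -80/(5(5t + 5)).
For t > 0 we have 5t + 5 > 5t, so |(5t - 11)/(5t + 5) − 1| = 80/(5(5t + 5)) < 80/(5·5t) = (16/5)/t.
Thus |(5t - 11)/(5t + 5) − 1| < ε whenever t > (16/5)/ε.
Take N = (16/5)/ε. If t > N then |(5t - 11)/(5t + 5) − 1| < (16/5)/t < ε.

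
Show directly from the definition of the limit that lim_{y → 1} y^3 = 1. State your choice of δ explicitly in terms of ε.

δ = min(1, ε/7)

Fix ε > 0. We seek δ > 0 with 0 < |y − 1| < δ ⇒ |y^3 − 1| < ε.
Factor: y^3 − 1 = (y − 1)(y^2 + y + 1), so |y^3 − 1| = |y − 1|·|y^2 + y + 1|.
Impose δ ≤ 1 so that |y| < 2; then |y^2 + y + 1| ≤ 7.
Hence |y^3 − 1| ≤ 7|y − 1|, which is < ε once |y − 1| < ε/7.
Take δ = min(1, ε/7). If 0 < |y − 1| < δ then both bounds hold and |y^3 − 1| ≤ 7|y − 1| < 7·(ε/7) = ε.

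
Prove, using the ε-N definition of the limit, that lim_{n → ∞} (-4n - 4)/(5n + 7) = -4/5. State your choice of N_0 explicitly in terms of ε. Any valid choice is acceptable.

Let ε > 0. For n ≥ 1, |(-4n - 4)/(5n + 7) + 4/5| = |8|/(5(5n + 7)) = 8/(5(5n + 7)).
Since 5n + 7 ≥ 5n for n ≥ 1, this is ≤ 8/(5·5n) = (8/25)/n.
So |(-4n - 4)/(5n + 7) + 4/5| < ε whenever n > (8/25)/ε.
Take N_0 = (8/25)/ε. If n > N_0 then |(-4n - 4)/(5n + 7) + 4/5| ≤ (8/25)/n < ε.

N_0 = (8/25)/ε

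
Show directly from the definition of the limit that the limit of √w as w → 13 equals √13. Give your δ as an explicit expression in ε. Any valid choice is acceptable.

δ = min(13, √13·ε)

Let ε > 0. We want δ > 0 such that 0 < |w − 13| < δ implies |√w − √13| < ε.
Rationalise: √w − √13 = (w − 13)/(√w + √13), so |√w − √13| = |w − 13|/(√w + √13).
Restrict δ ≤ 13 so that |w − 13| < 13 forces w > 0, and then √w + √13 > √13.
Hence |√w − √13| < |w − 13|/√13, which is < ε once |w − 13| < √13·ε.
Take δ = min(13, √13·ε). If 0 < |w − 13| < δ then w > 0 and |√w − √13| < |w − 13|/√13 < ε.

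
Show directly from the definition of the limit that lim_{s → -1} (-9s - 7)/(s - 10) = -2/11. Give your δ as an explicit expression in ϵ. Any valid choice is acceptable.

δ = min(11/2, (121/194)ϵ)

Let ϵ > 0. We want δ > 0 with 0 < |s + 1| < δ ⇒ |(-9s - 7)/(s - 10) + 2/11| < ϵ.
Combining over a common denominator, (-9s - 7)/(s - 10) + 2/11 = [(-9s - 7)·(-11) − 2·(s - 10)] / [(-11)·(s - 10)] = 97(s + 1) / ((-11)(s - 10)).
So |(-9s - 7)/(s - 10) + 2/11| = 97|s + 1| / (11·|s − 10|).
Restrict δ ≤ 11/2. Then |s + 1| < 11/2 gives |s − 10| = |(s + 1) + (-11)| ≥ 11 − 11/2 = 11/2.
Hence |(-9s - 7)/(s - 10) + 2/11| < 97|s + 1|/(11·(11/2)) = (194/121)|s + 1|, which is < ϵ once |s + 1| < (121/194)ϵ.
Take δ = min(11/2, (121/194)ϵ). Then 0 < |s + 1| < δ forces both bounds, so |(-9s - 7)/(s - 10) + 2/11| < ϵ.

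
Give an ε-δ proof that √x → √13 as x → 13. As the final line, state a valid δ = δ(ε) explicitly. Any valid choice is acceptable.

δ = min(13, √13·ε)

Fix ε > 0. We want δ > 0 such that 0 < |x − 13| < δ implies |√x − √13| < ε.
Rationalise: √x − √13 = (x − 13)/(√x + √13), so |√x − √13| = |x − 13|/(√x + √13).
Restrict δ ≤ 13 so that |x − 13| < 13 forces x > 0, and then √x + √13 > √13.
Hence |√x − √13| < |x − 13|/√13, which is < ε once |x − 13| < √13·ε.
Take δ = min(13, √13·ε). If 0 < |x − 13| < δ then x > 0 and |√x − √13| < |x − 13|/√13 < ε.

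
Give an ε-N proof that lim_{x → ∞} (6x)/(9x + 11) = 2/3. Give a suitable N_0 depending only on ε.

N_0 = (22/27)/ε

Fix ε > 0. We seek N_0 > 0 such that x > N_0 implies |(6x)/(9x + 11) − (2/3)| < ε.
(6x)/(9x + 11) − (2/3) = (9(6x) − 6(9x + 11)) / (9(9x + 11)) = -66/(9(9x + 11)).
For x > 0 we have 9x + 11 > 9x, so |(6x)/(9x + 11) − (2/3)| = 66/(9(9x + 11)) < 66/(9·9x) = (22/27)/x.
Thus |(6x)/(9x + 11) − (2/3)| < ε whenever x > (22/27)/ε.
Take N_0 = (22/27)/ε. If x > N_0 then |(6x)/(9x + 11) − (2/3)| < (22/27)/x < ε.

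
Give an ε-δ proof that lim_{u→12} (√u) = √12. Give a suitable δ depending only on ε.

Let ε > 0 be given. We want δ > 0 such that 0 < |u − 12| < δ implies |√u − √12| < ε.
Multiplying by the conjugate, |√u − √12| = |u − 12|/(√u + √12).
Restrict δ ≤ 12 so that |u − 12| < 12 forces u > 0, and then √u + √12 > √12.
Hence |√u − √12| < |u − 12|/√12, which is < ε once |u − 12| < √12·ε.
Take δ = min(12, √12·ε). If 0 < |u − 12| < δ then u > 0 and |√u − √12| < |u − 12|/√12 < ε.

δ = min(12, √12·ε)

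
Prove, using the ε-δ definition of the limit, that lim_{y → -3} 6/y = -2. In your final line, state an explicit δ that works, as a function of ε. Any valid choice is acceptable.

Let ε > 0. We seek δ > 0 such that 0 < |y + 3| < δ implies |6/y + 2| < ε.
|6/y + 2| = 6·|-3 − y|/(3·|y|) = 6|y + 3|/(3|y|).
Require δ ≤ 3/2 so that |y| > 3 − 3/2 = 3/2, hence 3|y| > 9/2.
Then |6/y + 2| < 6|y + 3|/(9/2), which is < ε when |y + 3| < (3/4)ε.
Take δ = min(3/2, (3/4)ε). Then 0 < |y + 3| < δ gives both |y + 3| < 3/2 and |y + 3| < (3/4)ε, so |6/y + 2| < ε.

δ = min(3/2, (3/4)ε)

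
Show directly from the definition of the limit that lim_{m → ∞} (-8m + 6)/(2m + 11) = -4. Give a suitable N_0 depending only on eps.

Suppose eps > 0. For m ≥ 1, |(-8m + 6)/(2m + 11) + 4| = |100|/(2(2m + 11)) = 100/(2(2m + 11)).
Since 2m + 11 ≥ 2m for m ≥ 1, this is ≤ 100/(2·2m) = 25/m.
So |(-8m + 6)/(2m + 11) + 4| < eps whenever m > 25/eps.
Take N_0 = 25/eps. If m > N_0 then |(-8m + 6)/(2m + 11) + 4| ≤ 25/m < eps.

N_0 = 25/eps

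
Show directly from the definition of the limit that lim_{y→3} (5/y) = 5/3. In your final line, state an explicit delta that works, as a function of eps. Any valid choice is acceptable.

delta = min(3/2, (9/10)eps)

Suppose eps > 0. We seek delta > 0 such that 0 < |y − 3| < delta implies |5/y − (5/3)| < eps.
|5/y − (5/3)| = 5·|3 − y|/(3·|y|) = 5|y − 3|/(3|y|).
Require delta ≤ 3/2 so that |y| > 3 − 3/2 = 3/2, hence 3|y| > 9/2.
Then |5/y − (5/3)| < 5|y − 3|/(9/2), which is < eps when |y − 3| < (9/10)eps.
Take delta = min(3/2, (9/10)eps). Then 0 < |y − 3| < delta gives both |y − 3| < 3/2 and |y − 3| < (9/10)eps, so |5/y − (5/3)| < eps.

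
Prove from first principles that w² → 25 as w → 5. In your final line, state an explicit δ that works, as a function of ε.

δ = min(1, ε/11)

Suppose ε > 0. We seek δ > 0 with 0 < |w − 5| < δ ⇒ |w² − 25| < ε.
Factor: w² − 25 = (w − 5)(w + 5), so |w² − 25| = |w − 5|·|w + 5|.
Restrict δ ≤ 1. Then |w − 5| < 1 gives |w| < 6, so by the triangle inequality |w + 5| ≤ 6 + 5 = 11.
Hence |w² − 25| ≤ 11|w − 5|, which is < ε once |w − 5| < ε/11.
Take δ = min(1, ε/11). If 0 < |w − 5| < δ then both bounds hold and |w² − 25| ≤ 11|w − 5| < 11·(ε/11) = ε.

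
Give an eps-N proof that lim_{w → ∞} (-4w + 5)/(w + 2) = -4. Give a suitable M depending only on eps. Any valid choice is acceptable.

M = 13/eps

Let eps > 0 be given. We seek M > 0 such that w > M implies |(-4w + 5)/(w + 2) + 4| < eps.
(-4w + 5)/(w + 2) + 4 = ((-4w + 5) − (-4)(w + 2)) / ((w + 2)) = 13/((w + 2)).
For w > 0 we have w + 2 > w, so |(-4w + 5)/(w + 2) + 4| = 13/((w + 2)) < 13/(w) = 13/w.
Thus |(-4w + 5)/(w + 2) + 4| < eps whenever w > 13/eps.
Take M = 13/eps. If w > M then |(-4w + 5)/(w + 2) + 4| < 13/w < eps.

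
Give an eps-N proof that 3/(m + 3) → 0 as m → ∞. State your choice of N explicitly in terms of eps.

Let eps > 0 be given. For m ≥ 1, |3/(m + 3) − 0| = 3/(m + 3) ≤ 3/m.
We need 3/m < eps, i.e. m > 3/eps.
Take N = 3/eps. If m > N then |3/(m + 3)| ≤ 3/m < eps.

N = 3/eps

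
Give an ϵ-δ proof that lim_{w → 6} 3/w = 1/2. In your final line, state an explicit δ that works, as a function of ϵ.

δ = min(3, 6ϵ)

Suppose ϵ > 0. We seek δ > 0 such that 0 < |w − 6| < δ implies |3/w − (1/2)| < ϵ.
|3/w − (1/2)| = 3·|6 − w|/(6·|w|) = 3|w − 6|/(6|w|).
Require δ ≤ 3 so that |w| > 6 − 3 = 3, hence 6|w| > 18.
Then |3/w − (1/2)| < 3|w − 6|/18, which is < ϵ when |w − 6| < 6ϵ.
Take δ = min(3, 6ϵ). Then 0 < |w − 6| < δ gives both |w − 6| < 3 and |w − 6| < 6ϵ, so |3/w − (1/2)| < ϵ.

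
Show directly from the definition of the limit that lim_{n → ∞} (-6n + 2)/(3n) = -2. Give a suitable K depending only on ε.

Suppose ε > 0. For n ≥ 1, |(-6n + 2)/(3n) + 2| = |6|/(3(3n)) = 6/(3(3n)).
Since 3n ≥ 3n for n ≥ 1, this is ≤ 6/(3·3n) = (2/3)/n.
So |(-6n + 2)/(3n) + 2| < ε whenever n > (2/3)/ε.
Take K = (2/3)/ε. If n > K then |(-6n + 2)/(3n) + 2| ≤ (2/3)/n < ε.

K = (2/3)/ε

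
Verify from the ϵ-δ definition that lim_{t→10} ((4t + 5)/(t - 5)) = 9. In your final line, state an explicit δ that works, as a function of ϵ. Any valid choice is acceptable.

Fix ϵ > 0. We want δ > 0 with 0 < |t − 10| < δ ⇒ |(4t + 5)/(t - 5) − 9| < ϵ.
Combining over a common denominator, (4t + 5)/(t - 5) − 9 = [(4t + 5)·5 − 45·(t - 5)] / [5·(t - 5)] = -25(t − 10) / (5(t - 5)).
So |(4t + 5)/(t - 5) − 9| = 25|t − 10| / (5·|t − 5|).
Restrict δ ≤ 5/2. Then |t − 10| < 5/2 gives |t − 5| = |(t − 10) + 5| ≥ 5 − 5/2 = 5/2.
Hence |(4t + 5)/(t - 5) − 9| < 25|t − 10|/(5·(5/2)) = 2|t − 10|, which is < ϵ once |t − 10| < (1/2)ϵ.
Take δ = min(5/2, (1/2)ϵ). Then 0 < |t − 10| < δ forces both bounds, so |(4t + 5)/(t - 5) − 9| < ϵ.

δ = min(5/2, (1/2)ϵ)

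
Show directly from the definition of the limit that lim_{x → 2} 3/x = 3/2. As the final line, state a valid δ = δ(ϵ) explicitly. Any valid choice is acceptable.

Suppose ϵ > 0. We seek δ > 0 such that 0 < |x − 2| < δ implies |3/x − (3/2)| < ϵ.
|3/x − (3/2)| = 3·|2 − x|/(2·|x|) = 3|x − 2|/(2|x|).
Require δ ≤ 1 so that |x| > 2 − 1 = 1, hence 2|x| > 2.
Then |3/x − (3/2)| < 3|x − 2|/2, which is < ϵ when |x − 2| < (2/3)ϵ.
Take δ = min(1, (2/3)ϵ). Then 0 < |x − 2| < δ gives both |x − 2| < 1 and |x − 2| < (2/3)ϵ, so |3/x − (3/2)| < ϵ.

δ = min(1, (2/3)ϵ)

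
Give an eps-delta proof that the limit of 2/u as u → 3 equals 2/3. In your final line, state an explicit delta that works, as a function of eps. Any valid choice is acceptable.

Fix eps > 0. We seek delta > 0 such that 0 < |u − 3| < delta implies |2/u − (2/3)| < eps.
|2/u − (2/3)| = 2·|3 − u|/(3·|u|) = 2|u − 3|/(3|u|).
Restrict delta ≤ 3/2. Then |u − 3| < 3/2 gives |u| > 3/2, so 3|u| > 9/2.
Then |2/u − (2/3)| < 2|u − 3|/(9/2), which is < eps when |u − 3| < (9/4)eps.
Take delta = min(3/2, (9/4)eps). Then 0 < |u − 3| < delta gives both |u − 3| < 3/2 and |u − 3| < (9/4)eps, so |2/u − (2/3)| < eps.

delta = min(3/2, (9/4)eps)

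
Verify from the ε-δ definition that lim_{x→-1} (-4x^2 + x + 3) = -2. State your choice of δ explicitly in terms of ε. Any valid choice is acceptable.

Let ε > 0. We want δ > 0 such that 0 < |x + 1| < δ implies |(-4x^2 + x + 3) + 2| < ε.
(-4x^2 + x + 3) + 2 = -4x^2 + x + 5 = (x + 1)(-4x + 5).
So |(-4x^2 + x + 3) + 2| = |x + 1|·|-4x + 5|.
Require δ ≤ 1. Then |x + 1| < 1 gives |x| < 2, and by the triangle inequality |-4x + 5| ≤ 4·2 + 5 = 13.
Hence |(-4x^2 + x + 3) + 2| ≤ 13|x + 1| < ε provided |x + 1| < ε/13.
Take δ = min(1, ε/13). Then 0 < |x + 1| < δ gives both |x + 1| < 1 and |x + 1| < ε/13, so |(-4x^2 + x + 3) + 2| < ε.

δ = min(1, ε/13)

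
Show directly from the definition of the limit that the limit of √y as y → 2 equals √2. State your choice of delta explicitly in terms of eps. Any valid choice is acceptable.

delta = min(2, √2·eps)

Let eps > 0 be given. We want delta > 0 such that 0 < |y − 2| < delta implies |√y − √2| < eps.
Multiplying by the conjugate, |√y − √2| = |y − 2|/(√y + √2).
Restrict delta ≤ 2 so that |y − 2| < 2 forces y > 0, and then √y + √2 > √2.
Hence |√y − √2| < |y − 2|/√2, which is < eps once |y − 2| < √2·eps.
Take delta = min(2, √2·eps). If 0 < |y − 2| < delta then y > 0 and |√y − √2| < |y − 2|/√2 < eps.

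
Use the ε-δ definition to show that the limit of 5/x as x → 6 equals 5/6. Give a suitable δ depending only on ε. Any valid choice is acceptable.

Let ε > 0 be given. We seek δ > 0 such that 0 < |x − 6| < δ implies |5/x − (5/6)| < ε.
|5/x − (5/6)| = 5·|6 − x|/(6·|x|) = 5|x − 6|/(6|x|).
Restrict δ ≤ 3. Then |x − 6| < 3 gives |x| > 3, so 6|x| > 18.
Then |5/x − (5/6)| < 5|x − 6|/18, which is < ε when |x − 6| < (18/5)ε.
Take δ = min(3, (18/5)ε). Then 0 < |x − 6| < δ gives both |x − 6| < 3 and |x − 6| < (18/5)ε, so |5/x − (5/6)| < ε.

δ = min(3, (18/5)ε)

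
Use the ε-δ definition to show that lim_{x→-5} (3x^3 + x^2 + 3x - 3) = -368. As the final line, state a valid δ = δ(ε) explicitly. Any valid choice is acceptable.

δ = min(1, ε/265)

Let ε > 0. We want δ > 0 such that 0 < |x + 5| < δ implies |(3x^3 + x^2 + 3x - 3) + 368| < ε.
(3x^3 + x^2 + 3x - 3) + 368 = 3x^3 + x^2 + 3x + 365 = (x + 5)(3x^2 - 14x + 73).
So |(3x^3 + x^2 + 3x - 3) + 368| = |x + 5|·|3x^2 - 14x + 73|.
Require δ ≤ 1. Then |x + 5| < 1 gives |x| < 6, and by the triangle inequality |3x^2 - 14x + 73| ≤ 3·6^2 + 14·6 + 73 = 265.
Hence |(3x^3 + x^2 + 3x - 3) + 368| ≤ 265|x + 5| < ε provided |x + 5| < ε/265.
Take δ = min(1, ε/265). Then 0 < |x + 5| < δ gives both |x + 5| < 1 and |x + 5| < ε/265, so |(3x^3 + x^2 + 3x - 3) + 368| < ε.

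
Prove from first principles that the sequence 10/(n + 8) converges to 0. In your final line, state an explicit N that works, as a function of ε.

N = 10/ε

Let ε > 0 be given. For n ≥ 1, |10/(n + 8) − 0| = 10/(n + 8) ≤ 10/n.
We need 10/n < ε, i.e. n > 10/ε.
Take N = 10/ε. If n > N then |10/(n + 8)| ≤ 10/n < ε.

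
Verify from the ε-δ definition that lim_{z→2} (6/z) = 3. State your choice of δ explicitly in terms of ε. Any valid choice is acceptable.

Let ε > 0 be given. We seek δ > 0 such that 0 < |z − 2| < δ implies |6/z − 3| < ε.
|6/z − 3| = 6·|2 − z|/(2·|z|) = 6|z − 2|/(2|z|).
Require δ ≤ 1 so that |z| > 2 − 1 = 1, hence 2|z| > 2.
Then |6/z − 3| < 6|z − 2|/2, which is < ε when |z − 2| < (1/3)ε.
Take δ = min(1, (1/3)ε). Then 0 < |z − 2| < δ gives both |z − 2| < 1 and |z − 2| < (1/3)ε, so |6/z − 3| < ε.

δ = min(1, (1/3)ε)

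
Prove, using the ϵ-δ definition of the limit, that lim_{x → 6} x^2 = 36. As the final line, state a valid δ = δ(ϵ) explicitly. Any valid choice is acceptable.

Let ϵ > 0 be given. We seek δ > 0 with 0 < |x − 6| < δ ⇒ |x^2 − 36| < ϵ.
Factor: x^2 − 36 = (x − 6)(x + 6), so |x^2 − 36| = |x − 6|·|x + 6|.
Impose δ ≤ 2 so that |x| < 8; then |x + 6| ≤ 14.
Hence |x^2 − 36| ≤ 14|x − 6|, which is < ϵ once |x − 6| < ϵ/14.
Take δ = min(2, ϵ/14). If 0 < |x − 6| < δ then both bounds hold and |x^2 − 36| ≤ 14|x − 6| < 14·(ϵ/14) = ϵ.

δ = min(2, ϵ/14)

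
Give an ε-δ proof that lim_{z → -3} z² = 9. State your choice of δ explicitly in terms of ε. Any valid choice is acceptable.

δ = min(1, ε/7)

Fix ε > 0. We seek δ > 0 with 0 < |z + 3| < δ ⇒ |z² − 9| < ε.
Factor: z² − 9 = (z + 3)(z - 3), so |z² − 9| = |z + 3|·|z - 3|.
Impose δ ≤ 1 so that |z| < 4; then |z - 3| ≤ 7.
Hence |z² − 9| ≤ 7|z + 3|, which is < ε once |z + 3| < ε/7.
Take δ = min(1, ε/7). If 0 < |z + 3| < δ then both bounds hold and |z² − 9| ≤ 7|z + 3| < 7·(ε/7) = ε.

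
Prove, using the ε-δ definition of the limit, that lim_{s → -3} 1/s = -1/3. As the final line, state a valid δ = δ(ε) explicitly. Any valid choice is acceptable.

Let ε > 0. We seek δ > 0 such that 0 < |s + 3| < δ implies |1/s + 1/3| < ε.
|1/s + 1/3| = |-3 − s|/(3·|s|) = |s + 3|/(3|s|).
Restrict δ ≤ 3/2. Then |s + 3| < 3/2 gives |s| > 3/2, so 3|s| > 9/2.
Then |1/s + 1/3| < |s + 3|/(9/2), which is < ε when |s + 3| < (9/2)ε.
Take δ = min(3/2, (9/2)ε). Then 0 < |s + 3| < δ gives both |s + 3| < 3/2 and |s + 3| < (9/2)ε, so |1/s + 1/3| < ε.

δ = min(3/2, (9/2)ε)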